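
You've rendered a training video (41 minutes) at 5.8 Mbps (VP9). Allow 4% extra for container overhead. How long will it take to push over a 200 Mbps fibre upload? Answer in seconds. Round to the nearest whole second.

74 seconds

41 min = 2460 s
File: 5.800 Mbps × 2460 s = 14268.0 Mb.
With 4% container overhead: ×1.04. → 14838.7 Mb.
At 200 Mbps: 14838.7 / 200 = 74.2 s ≈ 74.2 seconds.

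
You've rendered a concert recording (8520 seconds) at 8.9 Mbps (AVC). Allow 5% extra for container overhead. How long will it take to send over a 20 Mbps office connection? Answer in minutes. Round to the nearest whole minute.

File: 8.900 Mbps × 8520 s = 75828.0 Mb.
With 5% container overhead: ×1.05. → 79619.4 Mb.
At 20 Mbps: 79619.4 / 20 = 3981.0 s ≈ 66.3 minutes.

66 minutes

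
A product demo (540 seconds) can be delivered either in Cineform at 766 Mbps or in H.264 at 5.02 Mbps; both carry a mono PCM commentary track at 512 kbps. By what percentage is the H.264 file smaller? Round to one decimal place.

99.3%

Audio: 512 kbps = 0.512 Mbps.
Cineform: 766.512 Mbps × 540 s = 413916.5 Mb = 51.740 GB.
H.264: 5.532 Mbps × 540 s = 2987.3 Mb = 0.373 GB.
Reduction: (1 − 0.373/51.740) × 100 = 99.28%.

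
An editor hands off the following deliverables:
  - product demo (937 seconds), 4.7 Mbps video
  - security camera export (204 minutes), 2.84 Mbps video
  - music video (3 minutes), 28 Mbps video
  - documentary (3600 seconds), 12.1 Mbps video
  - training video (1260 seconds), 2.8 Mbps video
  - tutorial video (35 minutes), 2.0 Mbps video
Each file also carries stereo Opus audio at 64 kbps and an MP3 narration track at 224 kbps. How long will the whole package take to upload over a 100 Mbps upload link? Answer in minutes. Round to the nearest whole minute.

17 minutes

Audio total: 64 + 224 = 288 kbps = 0.288 Mbps.
product demo: 4.988 Mbps × 937 s = 4673.8 Mb
security camera export: 3.128 Mbps × 12240 s = 38286.7 Mb
music video: 28.288 Mbps × 180 s = 5091.8 Mb
documentary: 12.388 Mbps × 3600 s = 44596.8 Mb
training video: 3.088 Mbps × 1260 s = 3890.9 Mb
tutorial video: 2.288 Mbps × 2100 s = 4804.8 Mb
Total: 101344.8 Mb = 12668.1 MB.
At 100 Mbps: 101344.8 / 100 = 1013 s ≈ 16.9 minutes.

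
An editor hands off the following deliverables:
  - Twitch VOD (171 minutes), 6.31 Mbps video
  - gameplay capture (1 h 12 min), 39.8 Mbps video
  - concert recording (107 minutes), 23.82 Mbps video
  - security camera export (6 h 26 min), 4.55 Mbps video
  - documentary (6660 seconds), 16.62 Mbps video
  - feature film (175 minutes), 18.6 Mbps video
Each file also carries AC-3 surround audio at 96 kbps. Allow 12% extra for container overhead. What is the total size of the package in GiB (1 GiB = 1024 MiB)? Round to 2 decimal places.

105.20 GiB

Audio: 96 kbps = 0.096 Mbps.
Twitch VOD: 6.406 Mbps × 10260 s × 1.12 = 73612.6 Mb
gameplay capture: 39.896 Mbps × 4320 s × 1.12 = 193032.8 Mb
concert recording: 23.916 Mbps × 6420 s × 1.12 = 171965.6 Mb
security camera export: 4.646 Mbps × 23160 s × 1.12 = 120513.5 Mb
documentary: 16.716 Mbps × 6660 s × 1.12 = 124688.0 Mb
feature film: 18.696 Mbps × 10500 s × 1.12 = 219865.0 Mb
Total: 903677.5 Mb = 112959.7 MB.
= 105.2 GiB.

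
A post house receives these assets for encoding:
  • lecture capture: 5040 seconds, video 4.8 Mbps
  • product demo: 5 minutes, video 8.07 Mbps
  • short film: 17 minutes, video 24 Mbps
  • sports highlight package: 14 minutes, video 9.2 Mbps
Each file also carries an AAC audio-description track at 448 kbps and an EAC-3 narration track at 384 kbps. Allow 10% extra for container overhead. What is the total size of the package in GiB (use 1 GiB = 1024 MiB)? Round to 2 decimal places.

8.30 GiB

Audio total: 448 + 384 = 832 kbps = 0.832 Mbps.
lecture capture: 5.632 Mbps × 5040 s × 1.10 = 31223.8 Mb
product demo: 8.902 Mbps × 300 s × 1.10 = 2937.7 Mb
short film: 24.832 Mbps × 1020 s × 1.10 = 27861.5 Mb
sports highlight package: 10.032 Mbps × 840 s × 1.10 = 9269.6 Mb
Total: 71292.5 Mb = 8911.6 MB.
= 8.300 GiB.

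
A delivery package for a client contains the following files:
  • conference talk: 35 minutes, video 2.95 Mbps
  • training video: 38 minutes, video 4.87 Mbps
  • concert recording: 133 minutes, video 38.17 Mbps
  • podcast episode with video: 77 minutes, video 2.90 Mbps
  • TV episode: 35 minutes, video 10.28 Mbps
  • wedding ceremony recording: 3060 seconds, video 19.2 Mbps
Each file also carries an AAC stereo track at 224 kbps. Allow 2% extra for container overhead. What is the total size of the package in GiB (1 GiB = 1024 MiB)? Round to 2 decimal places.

Audio: 224 kbps = 0.224 Mbps.
conference talk: 3.174 Mbps × 2100 s × 1.02 = 6798.7 Mb
training video: 5.094 Mbps × 2280 s × 1.02 = 11846.6 Mb
concert recording: 38.394 Mbps × 7980 s × 1.02 = 312511.8 Mb
podcast episode with video: 3.124 Mbps × 4620 s × 1.02 = 14721.5 Mb
TV episode: 10.504 Mbps × 2100 s × 1.02 = 22499.6 Mb
wedding ceremony recording: 19.424 Mbps × 3060 s × 1.02 = 60626.2 Mb
Total: 429004.4 Mb = 53625.6 MB.
= 49.94 GiB.

49.94 GiB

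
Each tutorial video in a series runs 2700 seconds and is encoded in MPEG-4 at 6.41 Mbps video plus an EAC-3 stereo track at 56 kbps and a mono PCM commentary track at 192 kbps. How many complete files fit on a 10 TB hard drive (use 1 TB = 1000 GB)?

4450

Audio total: 56 + 192 = 248 kbps = 0.248 Mbps.
Total bitrate: 6.658 Mbps.
Per item: 6.658 Mbps × 2700 s = 17,977 Mb = 2,247 MB.
Capacity: 10 TB = 80,000,000 Mb; 4450.23 items → 4450 complete.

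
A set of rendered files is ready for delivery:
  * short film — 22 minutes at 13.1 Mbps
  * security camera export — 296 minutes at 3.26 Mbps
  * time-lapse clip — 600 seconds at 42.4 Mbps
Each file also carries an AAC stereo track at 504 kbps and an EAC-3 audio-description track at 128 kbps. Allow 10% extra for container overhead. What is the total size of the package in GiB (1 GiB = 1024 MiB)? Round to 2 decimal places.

14.48 GiB

Audio total: 504 + 128 = 632 kbps = 0.632 Mbps.
short film: 13.732 Mbps × 1320 s × 1.10 = 19938.9 Mb
security camera export: 3.892 Mbps × 17760 s × 1.10 = 76034.1 Mb
time-lapse clip: 43.032 Mbps × 600 s × 1.10 = 28401.1 Mb
Total: 124374.1 Mb = 15546.8 MB.
= 14.48 GiB.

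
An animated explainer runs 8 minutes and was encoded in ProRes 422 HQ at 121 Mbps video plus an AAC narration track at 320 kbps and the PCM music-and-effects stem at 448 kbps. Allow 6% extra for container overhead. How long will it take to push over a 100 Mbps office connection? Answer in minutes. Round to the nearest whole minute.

10 minutes

8 min = 480 s
Audio total: 320 + 448 = 768 kbps = 0.768 Mbps.
Total bitrate: 121.768 Mbps.
File: 121.768 Mbps × 480 s = 58448.6 Mb.
With 6% container overhead: ×1.06. → 61955.6 Mb.
At 100 Mbps: 61955.6 / 100 = 619.6 s ≈ 10.3 minutes.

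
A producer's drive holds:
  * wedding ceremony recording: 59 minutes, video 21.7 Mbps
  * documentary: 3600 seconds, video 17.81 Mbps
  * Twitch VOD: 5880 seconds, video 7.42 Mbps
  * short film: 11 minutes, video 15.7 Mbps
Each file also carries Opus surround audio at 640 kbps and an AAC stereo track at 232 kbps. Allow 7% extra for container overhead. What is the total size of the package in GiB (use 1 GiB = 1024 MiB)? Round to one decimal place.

25.8 GiB

Audio total: 640 + 232 = 872 kbps = 0.872 Mbps.
wedding ceremony recording: 22.572 Mbps × 3540 s × 1.07 = 85498.2 Mb
documentary: 18.682 Mbps × 3600 s × 1.07 = 71963.1 Mb
Twitch VOD: 8.292 Mbps × 5880 s × 1.07 = 52169.9 Mb
short film: 16.572 Mbps × 660 s × 1.07 = 11703.1 Mb
Total: 221334.4 Mb = 27666.8 MB.
= 25.77 GiB.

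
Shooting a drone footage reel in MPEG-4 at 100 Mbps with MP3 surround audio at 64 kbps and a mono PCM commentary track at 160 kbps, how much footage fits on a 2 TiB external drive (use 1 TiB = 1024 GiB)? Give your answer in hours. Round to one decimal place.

48.8 hours

Audio total: 64 + 160 = 224 kbps = 0.224 Mbps.
Total bitrate: 100 + 0.224 = 100.224 Mbps.
Capacity: 2 TiB = 17,592,186 Mb.
Recording time: 17,592,186 / 100.224 = 175,529 s ≈ 48.8 hours.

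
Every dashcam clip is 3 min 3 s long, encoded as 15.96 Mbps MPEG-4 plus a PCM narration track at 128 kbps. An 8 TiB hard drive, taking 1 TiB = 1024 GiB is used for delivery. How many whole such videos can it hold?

3 min 3 s = 183 s
Audio: 128 kbps = 0.128 Mbps.
Total bitrate: 16.088 Mbps.
Per item: 16.088 Mbps × 183 s = 2,944 Mb = 368.0 MB.
Capacity: 8 TiB = 70,368,744 Mb; 23901.58 items → 23901 complete.

23901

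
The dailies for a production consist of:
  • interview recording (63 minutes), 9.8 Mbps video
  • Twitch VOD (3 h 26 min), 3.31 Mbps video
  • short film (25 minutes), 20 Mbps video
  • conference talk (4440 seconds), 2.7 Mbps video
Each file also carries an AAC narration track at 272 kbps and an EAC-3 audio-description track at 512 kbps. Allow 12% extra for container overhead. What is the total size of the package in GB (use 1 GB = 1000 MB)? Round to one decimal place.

19.2 GB

Audio total: 272 + 512 = 784 kbps = 0.784 Mbps.
interview recording: 10.584 Mbps × 3780 s × 1.12 = 44808.4 Mb
Twitch VOD: 4.094 Mbps × 12360 s × 1.12 = 56674.1 Mb
short film: 20.784 Mbps × 1500 s × 1.12 = 34917.1 Mb
conference talk: 3.484 Mbps × 4440 s × 1.12 = 17325.2 Mb
Total: 153724.8 Mb = 19215.6 MB.
= 19.22 GB.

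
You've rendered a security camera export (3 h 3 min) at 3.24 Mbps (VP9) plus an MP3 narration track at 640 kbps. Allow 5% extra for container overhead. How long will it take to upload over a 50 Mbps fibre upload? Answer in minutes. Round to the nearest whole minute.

15 minutes

3 h 3 min = 183 min = 10980 s
Audio: 640 kbps = 0.640 Mbps.
Total bitrate: 3.880 Mbps.
File: 3.880 Mbps × 10980 s = 42602.4 Mb.
With 5% container overhead: ×1.05. → 44732.5 Mb.
At 50 Mbps: 44732.5 / 50 = 894.7 s ≈ 14.9 minutes.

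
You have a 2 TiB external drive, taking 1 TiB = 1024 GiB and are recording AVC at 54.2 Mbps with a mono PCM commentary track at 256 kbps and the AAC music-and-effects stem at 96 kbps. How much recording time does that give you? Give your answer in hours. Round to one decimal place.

89.6 hours

Audio total: 256 + 96 = 352 kbps = 0.352 Mbps.
Total bitrate: 54.2 + 0.352 = 54.552 Mbps.
Capacity: 2 TiB = 17,592,186 Mb.
Recording time: 17,592,186 / 54.552 = 322,485 s ≈ 89.6 hours.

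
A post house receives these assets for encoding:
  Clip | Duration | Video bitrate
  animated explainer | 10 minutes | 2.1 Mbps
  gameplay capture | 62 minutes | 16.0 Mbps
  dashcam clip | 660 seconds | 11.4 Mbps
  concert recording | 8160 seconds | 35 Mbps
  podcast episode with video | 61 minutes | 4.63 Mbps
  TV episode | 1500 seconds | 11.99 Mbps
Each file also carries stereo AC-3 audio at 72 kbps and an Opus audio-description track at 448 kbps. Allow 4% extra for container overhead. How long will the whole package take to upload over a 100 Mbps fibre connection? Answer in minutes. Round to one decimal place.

69.0 minutes

Audio total: 72 + 448 = 520 kbps = 0.520 Mbps.
animated explainer: 2.620 Mbps × 600 s × 1.04 = 1634.9 Mb
gameplay capture: 16.520 Mbps × 3720 s × 1.04 = 63912.6 Mb
dashcam clip: 11.920 Mbps × 660 s × 1.04 = 8181.9 Mb
concert recording: 35.520 Mbps × 8160 s × 1.04 = 301436.9 Mb
podcast episode with video: 5.150 Mbps × 3660 s × 1.04 = 19603.0 Mb
TV episode: 12.510 Mbps × 1500 s × 1.04 = 19515.6 Mb
Total: 414284.8 Mb = 51785.6 MB.
At 100 Mbps: 414284.8 / 100 = 4143 s ≈ 69 minutes.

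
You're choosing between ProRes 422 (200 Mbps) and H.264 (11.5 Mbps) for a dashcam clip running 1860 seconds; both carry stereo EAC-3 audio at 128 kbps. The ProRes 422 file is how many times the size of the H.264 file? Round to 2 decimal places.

Audio: 128 kbps = 0.128 Mbps.
ProRes 422: 200.128 Mbps × 1860 s = 372238.1 Mb = 43.334 GiB.
H.264: 11.628 Mbps × 1860 s = 21628.1 Mb = 2.518 GiB.
Ratio: 43.334 / 2.518 = 17.211.

17.21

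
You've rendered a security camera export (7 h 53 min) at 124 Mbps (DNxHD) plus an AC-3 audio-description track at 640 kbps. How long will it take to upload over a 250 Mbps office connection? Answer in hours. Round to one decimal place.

7 h 53 min = 473 min = 28380 s
Audio: 640 kbps = 0.640 Mbps.
Total bitrate: 124.640 Mbps.
File: 124.640 Mbps × 28380 s = 3537283.2 Mb.
At 250 Mbps: 3537283.2 / 250 = 14149.1 s ≈ 3.93 hours.

3.9 hours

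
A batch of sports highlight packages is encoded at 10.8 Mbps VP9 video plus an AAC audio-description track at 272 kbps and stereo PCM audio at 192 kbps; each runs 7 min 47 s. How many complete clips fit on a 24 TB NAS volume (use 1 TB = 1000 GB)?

7 min 47 s = 467 s
Audio total: 272 + 192 = 464 kbps = 0.464 Mbps.
Total bitrate: 11.264 Mbps.
Per item: 11.264 Mbps × 467 s = 5,260 Mb = 657.5 MB.
Capacity: 24 TB = 192,000,000 Mb; 36499.90 items → 36499 complete.

36499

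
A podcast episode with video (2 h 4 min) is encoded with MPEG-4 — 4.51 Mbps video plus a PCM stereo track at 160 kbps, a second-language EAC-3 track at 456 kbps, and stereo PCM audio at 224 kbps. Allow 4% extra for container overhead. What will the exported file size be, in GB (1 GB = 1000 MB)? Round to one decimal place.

2 h 4 min = 124 min = 7440 s
Audio total: 160 + 456 + 224 = 840 kbps = 0.840 Mbps.
Total bitrate: 4.51 + 0.840 = 5.350 Mbps.
Stream data: 5.350 Mbps × 7440 s = 39804.0 Mb.
With 4% container overhead: ×1.04.
41,396 Mb ÷ 8 = 5,175 MB → 5.175 GB.

5.2 GB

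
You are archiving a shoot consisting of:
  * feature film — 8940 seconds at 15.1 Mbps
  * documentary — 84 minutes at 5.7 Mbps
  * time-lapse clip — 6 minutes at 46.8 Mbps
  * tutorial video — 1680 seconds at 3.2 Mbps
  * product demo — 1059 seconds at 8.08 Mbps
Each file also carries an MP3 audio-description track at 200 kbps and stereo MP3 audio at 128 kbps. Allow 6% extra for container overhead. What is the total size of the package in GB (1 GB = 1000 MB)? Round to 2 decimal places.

26.51 GB

Audio total: 200 + 128 = 328 kbps = 0.328 Mbps.
feature film: 15.428 Mbps × 8940 s × 1.06 = 146201.9 Mb
documentary: 6.028 Mbps × 5040 s × 1.06 = 32204.0 Mb
time-lapse clip: 47.128 Mbps × 360 s × 1.06 = 17984.0 Mb
tutorial video: 3.528 Mbps × 1680 s × 1.06 = 6282.7 Mb
product demo: 8.408 Mbps × 1059 s × 1.06 = 9438.3 Mb
Total: 212110.9 Mb = 26513.9 MB.
= 26.51 GB.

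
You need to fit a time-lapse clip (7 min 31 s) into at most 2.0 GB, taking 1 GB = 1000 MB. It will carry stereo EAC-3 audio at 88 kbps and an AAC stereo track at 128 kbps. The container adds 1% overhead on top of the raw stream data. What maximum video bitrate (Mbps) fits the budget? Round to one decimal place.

34.9 Mbps

Budget: 2.0 GB = 16000.0 Mb.
Stream payload after overhead: 16000.0 / 1.01 = 15841.6 Mb.
7 min 31 s = 451 s
Total bitrate budget: 15841.6 Mb / 451 s = 35.125 Mbps.
Audio total: 88 + 128 = 216 kbps = 0.216 Mbps.
Video: 35.125 − 0.216 = 34.909 Mbps.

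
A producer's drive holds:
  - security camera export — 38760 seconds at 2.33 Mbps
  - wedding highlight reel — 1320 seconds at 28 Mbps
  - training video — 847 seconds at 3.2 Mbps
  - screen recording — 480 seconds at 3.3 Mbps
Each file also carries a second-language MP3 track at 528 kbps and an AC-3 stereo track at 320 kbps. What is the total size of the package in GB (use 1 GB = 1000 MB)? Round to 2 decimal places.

Audio total: 528 + 320 = 848 kbps = 0.848 Mbps.
security camera export: 3.178 Mbps × 38760 s = 123179.3 Mb
wedding highlight reel: 28.848 Mbps × 1320 s = 38079.4 Mb
training video: 4.048 Mbps × 847 s = 3428.7 Mb
screen recording: 4.148 Mbps × 480 s = 1991.0 Mb
Total: 166678.3 Mb = 20834.8 MB.
= 20.83 GB.

20.83 GB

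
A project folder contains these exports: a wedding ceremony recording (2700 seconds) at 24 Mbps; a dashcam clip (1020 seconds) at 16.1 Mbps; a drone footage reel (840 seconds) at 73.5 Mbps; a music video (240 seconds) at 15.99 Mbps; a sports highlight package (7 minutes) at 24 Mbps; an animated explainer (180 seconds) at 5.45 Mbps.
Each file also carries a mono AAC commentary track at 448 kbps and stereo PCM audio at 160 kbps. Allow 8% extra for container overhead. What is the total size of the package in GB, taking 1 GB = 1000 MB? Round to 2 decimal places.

Audio total: 448 + 160 = 608 kbps = 0.608 Mbps.
wedding ceremony recording: 24.608 Mbps × 2700 s × 1.08 = 71756.9 Mb
dashcam clip: 16.708 Mbps × 1020 s × 1.08 = 18405.5 Mb
drone footage reel: 74.108 Mbps × 840 s × 1.08 = 67230.8 Mb
music video: 16.598 Mbps × 240 s × 1.08 = 4302.2 Mb
sports highlight package: 24.608 Mbps × 420 s × 1.08 = 11162.2 Mb
animated explainer: 6.058 Mbps × 180 s × 1.08 = 1177.7 Mb
Total: 174035.3 Mb = 21754.4 MB.
= 21.75 GB.

21.75 GB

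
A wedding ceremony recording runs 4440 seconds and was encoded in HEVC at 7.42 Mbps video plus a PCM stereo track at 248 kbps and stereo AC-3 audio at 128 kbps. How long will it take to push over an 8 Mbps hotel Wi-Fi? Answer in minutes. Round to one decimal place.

72.1 minutes

Audio total: 248 + 128 = 376 kbps = 0.376 Mbps.
Total bitrate: 7.796 Mbps.
File: 7.796 Mbps × 4440 s = 34614.2 Mb.
At 8 Mbps: 34614.2 / 8 = 4326.8 s ≈ 72.1 minutes.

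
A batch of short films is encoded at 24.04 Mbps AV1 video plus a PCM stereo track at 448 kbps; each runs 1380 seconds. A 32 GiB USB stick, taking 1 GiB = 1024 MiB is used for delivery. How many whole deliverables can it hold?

8

Audio: 448 kbps = 0.448 Mbps.
Total bitrate: 24.488 Mbps.
Per item: 24.488 Mbps × 1380 s = 33,793 Mb = 4,224 MB.
Capacity: 32 GiB = 274,878 Mb; 8.13 items → 8 complete.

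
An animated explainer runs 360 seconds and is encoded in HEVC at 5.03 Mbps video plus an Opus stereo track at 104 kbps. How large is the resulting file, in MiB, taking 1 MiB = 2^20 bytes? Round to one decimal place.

220.3 MiB

Audio: 104 kbps = 0.104 Mbps.
Total bitrate: 5.03 + 0.104 = 5.134 Mbps.
Stream data: 5.134 Mbps × 360 s = 1848.2 Mb.
1,848 Mb = 231,030,000 bytes ÷ 1,048,576 = 220.3 MiB.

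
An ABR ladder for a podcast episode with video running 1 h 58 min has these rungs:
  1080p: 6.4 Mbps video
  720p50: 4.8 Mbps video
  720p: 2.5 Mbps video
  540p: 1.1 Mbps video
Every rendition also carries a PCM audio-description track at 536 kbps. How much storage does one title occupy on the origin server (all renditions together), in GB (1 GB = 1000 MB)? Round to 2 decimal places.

1 h 58 min = 118 min = 7080 s
Audio: 536 kbps = 0.536 Mbps.
Sum of rendition bitrates: (6.4+0.536) + (4.8+0.536) + (2.5+0.536) + (1.1+0.536) = 16.944 Mbps.
× 7080 s = 119,964 Mb = 14,995 MB = 15.00 GB.

15.00 GB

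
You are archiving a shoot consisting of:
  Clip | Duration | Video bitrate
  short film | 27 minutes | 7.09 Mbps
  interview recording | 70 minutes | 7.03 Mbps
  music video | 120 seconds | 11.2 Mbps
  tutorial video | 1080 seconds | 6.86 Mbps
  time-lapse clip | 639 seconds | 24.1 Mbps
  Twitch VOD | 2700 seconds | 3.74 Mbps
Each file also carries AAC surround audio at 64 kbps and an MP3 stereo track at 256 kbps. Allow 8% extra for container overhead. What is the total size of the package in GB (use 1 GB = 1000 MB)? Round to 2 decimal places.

10.61 GB

Audio total: 64 + 256 = 320 kbps = 0.320 Mbps.
short film: 7.410 Mbps × 1620 s × 1.08 = 12964.5 Mb
interview recording: 7.350 Mbps × 4200 s × 1.08 = 33339.6 Mb
music video: 11.520 Mbps × 120 s × 1.08 = 1493.0 Mb
tutorial video: 7.180 Mbps × 1080 s × 1.08 = 8374.8 Mb
time-lapse clip: 24.420 Mbps × 639 s × 1.08 = 16852.7 Mb
Twitch VOD: 4.060 Mbps × 2700 s × 1.08 = 11839.0 Mb
Total: 84863.6 Mb = 10607.9 MB.
= 10.61 GB.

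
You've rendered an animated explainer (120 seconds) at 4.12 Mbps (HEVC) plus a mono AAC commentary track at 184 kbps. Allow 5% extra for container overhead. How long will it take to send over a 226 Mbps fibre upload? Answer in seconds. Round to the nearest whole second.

2 seconds

Audio: 184 kbps = 0.184 Mbps.
Total bitrate: 4.304 Mbps.
File: 4.304 Mbps × 120 s = 516.5 Mb.
With 5% container overhead: ×1.05. → 542.3 Mb.
At 226 Mbps: 542.3 / 226 = 2.4 s ≈ 2.4 seconds.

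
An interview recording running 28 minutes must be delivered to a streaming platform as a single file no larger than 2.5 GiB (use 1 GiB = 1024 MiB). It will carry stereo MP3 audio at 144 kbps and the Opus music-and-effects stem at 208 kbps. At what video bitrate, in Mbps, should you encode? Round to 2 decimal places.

Budget: 2.5 GiB = 21474.8 Mb.
28 min = 1680 s
Total bitrate budget: 21474.8 Mb / 1680 s = 12.783 Mbps.
Audio total: 144 + 208 = 352 kbps = 0.352 Mbps.
Video: 12.783 − 0.352 = 12.431 Mbps.

12.43 Mbps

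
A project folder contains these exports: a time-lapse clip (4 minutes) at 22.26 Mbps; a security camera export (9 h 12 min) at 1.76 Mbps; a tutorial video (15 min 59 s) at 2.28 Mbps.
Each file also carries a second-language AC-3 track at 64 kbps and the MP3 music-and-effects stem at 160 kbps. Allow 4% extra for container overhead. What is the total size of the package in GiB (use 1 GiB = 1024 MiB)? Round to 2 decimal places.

8.90 GiB

Audio total: 64 + 160 = 224 kbps = 0.224 Mbps.
time-lapse clip: 22.484 Mbps × 240 s × 1.04 = 5612.0 Mb
security camera export: 1.984 Mbps × 33120 s × 1.04 = 68338.5 Mb
tutorial video: 2.504 Mbps × 959 s × 1.04 = 2497.4 Mb
Total: 76447.9 Mb = 9556.0 MB.
= 8.900 GiB.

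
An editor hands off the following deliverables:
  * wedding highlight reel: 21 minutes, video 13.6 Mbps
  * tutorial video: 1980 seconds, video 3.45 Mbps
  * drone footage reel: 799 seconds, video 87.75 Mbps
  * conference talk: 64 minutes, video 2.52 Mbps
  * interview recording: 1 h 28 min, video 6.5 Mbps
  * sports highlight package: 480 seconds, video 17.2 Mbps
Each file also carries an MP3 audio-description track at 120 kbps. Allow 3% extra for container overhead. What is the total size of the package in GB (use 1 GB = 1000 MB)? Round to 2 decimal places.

Audio: 120 kbps = 0.120 Mbps.
wedding highlight reel: 13.720 Mbps × 1260 s × 1.03 = 17805.8 Mb
tutorial video: 3.570 Mbps × 1980 s × 1.03 = 7280.7 Mb
drone footage reel: 87.870 Mbps × 799 s × 1.03 = 72314.4 Mb
conference talk: 2.640 Mbps × 3840 s × 1.03 = 10441.7 Mb
interview recording: 6.620 Mbps × 5280 s × 1.03 = 36002.2 Mb
sports highlight package: 17.320 Mbps × 480 s × 1.03 = 8563.0 Mb
Total: 152407.8 Mb = 19051.0 MB.
= 19.05 GB.

19.05 GB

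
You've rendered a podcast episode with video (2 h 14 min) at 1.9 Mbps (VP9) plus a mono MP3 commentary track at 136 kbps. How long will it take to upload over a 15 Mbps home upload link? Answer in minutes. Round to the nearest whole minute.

2 h 14 min = 134 min = 8040 s
Audio: 136 kbps = 0.136 Mbps.
Total bitrate: 2.036 Mbps.
File: 2.036 Mbps × 8040 s = 16369.4 Mb.
At 15 Mbps: 16369.4 / 15 = 1091.3 s ≈ 18.2 minutes.

18 minutes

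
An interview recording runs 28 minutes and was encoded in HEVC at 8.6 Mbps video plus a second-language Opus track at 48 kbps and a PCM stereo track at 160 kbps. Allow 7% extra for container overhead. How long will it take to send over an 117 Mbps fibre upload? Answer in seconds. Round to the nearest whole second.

28 min = 1680 s
Audio total: 48 + 160 = 208 kbps = 0.208 Mbps.
Total bitrate: 8.808 Mbps.
File: 8.808 Mbps × 1680 s = 14797.4 Mb.
With 7% container overhead: ×1.07. → 15833.3 Mb.
At 117 Mbps: 15833.3 / 117 = 135.3 s ≈ 135 seconds.

135 seconds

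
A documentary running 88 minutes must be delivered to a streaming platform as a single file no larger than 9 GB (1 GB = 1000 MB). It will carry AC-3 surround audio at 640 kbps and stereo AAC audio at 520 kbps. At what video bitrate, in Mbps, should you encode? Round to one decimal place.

12.5 Mbps

Budget: 9 GB = 72000.0 Mb.
88 min = 5280 s
Total bitrate budget: 72000.0 Mb / 5280 s = 13.636 Mbps.
Audio total: 640 + 520 = 1160 kbps = 1.160 Mbps.
Video: 13.636 − 1.160 = 12.476 Mbps.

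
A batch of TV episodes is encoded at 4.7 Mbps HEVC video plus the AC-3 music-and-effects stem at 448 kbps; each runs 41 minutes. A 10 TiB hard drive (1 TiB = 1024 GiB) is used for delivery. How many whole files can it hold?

41 min = 2460 s
Audio: 448 kbps = 0.448 Mbps.
Total bitrate: 5.148 Mbps.
Per item: 5.148 Mbps × 2460 s = 12,664 Mb = 1,583 MB.
Capacity: 10 TiB = 87,960,930 Mb; 6945.70 items → 6945 complete.

6945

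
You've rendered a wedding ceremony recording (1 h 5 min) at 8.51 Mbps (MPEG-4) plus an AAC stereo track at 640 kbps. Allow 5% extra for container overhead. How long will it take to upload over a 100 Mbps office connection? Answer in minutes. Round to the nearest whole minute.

6 minutes

1 h 5 min = 65 min = 3900 s
Audio: 640 kbps = 0.640 Mbps.
Total bitrate: 9.150 Mbps.
File: 9.150 Mbps × 3900 s = 35685.0 Mb.
With 5% container overhead: ×1.05. → 37469.2 Mb.
At 100 Mbps: 37469.2 / 100 = 374.7 s ≈ 6.24 minutes.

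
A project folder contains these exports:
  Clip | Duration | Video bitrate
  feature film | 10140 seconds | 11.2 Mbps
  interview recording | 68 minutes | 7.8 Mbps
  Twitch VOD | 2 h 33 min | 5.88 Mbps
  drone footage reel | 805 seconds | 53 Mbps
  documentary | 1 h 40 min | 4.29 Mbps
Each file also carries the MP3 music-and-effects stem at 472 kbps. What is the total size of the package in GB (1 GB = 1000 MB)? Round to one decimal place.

35.3 GB

Audio: 472 kbps = 0.472 Mbps.
feature film: 11.672 Mbps × 10140 s = 118354.1 Mb
interview recording: 8.272 Mbps × 4080 s = 33749.8 Mb
Twitch VOD: 6.352 Mbps × 9180 s = 58311.4 Mb
drone footage reel: 53.472 Mbps × 805 s = 43045.0 Mb
documentary: 4.762 Mbps × 6000 s = 28572.0 Mb
Total: 282032.2 Mb = 35254.0 MB.
= 35.25 GB.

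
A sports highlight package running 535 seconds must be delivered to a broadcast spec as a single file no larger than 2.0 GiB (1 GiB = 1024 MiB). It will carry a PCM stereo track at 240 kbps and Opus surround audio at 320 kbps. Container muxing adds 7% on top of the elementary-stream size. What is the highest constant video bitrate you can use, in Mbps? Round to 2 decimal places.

29.45 Mbps

Budget: 2.0 GiB = 17179.9 Mb.
Stream payload after overhead: 17179.9 / 1.07 = 16056.0 Mb.
Total bitrate budget: 16056.0 Mb / 535 s = 30.011 Mbps.
Audio total: 240 + 320 = 560 kbps = 0.560 Mbps.
Video: 30.011 − 0.560 = 29.451 Mbps.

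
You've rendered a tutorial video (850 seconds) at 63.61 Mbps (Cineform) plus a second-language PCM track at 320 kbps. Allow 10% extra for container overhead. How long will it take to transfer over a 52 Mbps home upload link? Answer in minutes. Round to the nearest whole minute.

19 minutes

Audio: 320 kbps = 0.320 Mbps.
Total bitrate: 63.930 Mbps.
File: 63.930 Mbps × 850 s = 54340.5 Mb.
With 10% container overhead: ×1.10. → 59774.6 Mb.
At 52 Mbps: 59774.6 / 52 = 1149.5 s ≈ 19.2 minutes.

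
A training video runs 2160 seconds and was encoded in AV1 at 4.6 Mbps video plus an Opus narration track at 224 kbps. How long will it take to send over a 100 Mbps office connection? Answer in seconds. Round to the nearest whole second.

Audio: 224 kbps = 0.224 Mbps.
Total bitrate: 4.824 Mbps.
File: 4.824 Mbps × 2160 s = 10419.8 Mb.
At 100 Mbps: 10419.8 / 100 = 104.2 s ≈ 104 seconds.

104 seconds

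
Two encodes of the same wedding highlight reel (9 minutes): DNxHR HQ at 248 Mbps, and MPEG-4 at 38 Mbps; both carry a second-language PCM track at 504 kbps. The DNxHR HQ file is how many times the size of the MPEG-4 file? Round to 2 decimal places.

9 min = 540 s
Audio: 504 kbps = 0.504 Mbps.
DNxHR HQ: 248.504 Mbps × 540 s = 134192.2 Mb = 15.622 GiB.
MPEG-4: 38.504 Mbps × 540 s = 20792.2 Mb = 2.421 GiB.
Ratio: 15.622 / 2.421 = 6.454.

6.45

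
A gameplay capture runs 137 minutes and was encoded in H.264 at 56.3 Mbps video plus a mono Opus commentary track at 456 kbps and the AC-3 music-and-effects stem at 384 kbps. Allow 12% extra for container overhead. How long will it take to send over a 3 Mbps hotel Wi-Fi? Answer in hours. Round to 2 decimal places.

137 min = 8220 s
Audio total: 456 + 384 = 840 kbps = 0.840 Mbps.
Total bitrate: 57.140 Mbps.
File: 57.140 Mbps × 8220 s = 469690.8 Mb.
With 12% container overhead: ×1.12. → 526053.7 Mb.
At 3 Mbps: 526053.7 / 3 = 175351.2 s ≈ 48.7 hours.

48.71 hours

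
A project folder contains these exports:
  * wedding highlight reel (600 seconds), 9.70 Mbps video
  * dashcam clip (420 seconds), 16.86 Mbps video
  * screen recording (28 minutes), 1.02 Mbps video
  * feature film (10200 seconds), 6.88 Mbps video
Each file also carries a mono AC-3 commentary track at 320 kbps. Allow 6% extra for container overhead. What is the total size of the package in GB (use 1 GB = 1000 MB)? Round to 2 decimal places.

11.78 GB

Audio: 320 kbps = 0.320 Mbps.
wedding highlight reel: 10.020 Mbps × 600 s × 1.06 = 6372.7 Mb
dashcam clip: 17.180 Mbps × 420 s × 1.06 = 7648.5 Mb
screen recording: 1.340 Mbps × 1680 s × 1.06 = 2386.3 Mb
feature film: 7.200 Mbps × 10200 s × 1.06 = 77846.4 Mb
Total: 94253.9 Mb = 11781.7 MB.
= 11.78 GB.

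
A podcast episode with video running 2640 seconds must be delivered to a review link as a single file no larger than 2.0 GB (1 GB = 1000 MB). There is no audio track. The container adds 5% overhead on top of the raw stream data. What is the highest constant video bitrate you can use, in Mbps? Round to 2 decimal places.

Budget: 2.0 GB = 16000.0 Mb.
Stream payload after overhead: 16000.0 / 1.05 = 15238.1 Mb.
Total bitrate budget: 15238.1 Mb / 2640 s = 5.772 Mbps.

5.77 Mbps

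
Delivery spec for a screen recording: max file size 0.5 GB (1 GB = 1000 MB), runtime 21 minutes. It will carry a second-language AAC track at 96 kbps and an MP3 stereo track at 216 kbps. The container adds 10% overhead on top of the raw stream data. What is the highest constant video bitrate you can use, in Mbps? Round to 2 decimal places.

Budget: 0.5 GB = 4000.0 Mb.
Stream payload after overhead: 4000.0 / 1.10 = 3636.4 Mb.
21 min = 1260 s
Total bitrate budget: 3636.4 Mb / 1260 s = 2.886 Mbps.
Audio total: 96 + 216 = 312 kbps = 0.312 Mbps.
Video: 2.886 − 0.312 = 2.574 Mbps.

2.57 Mbps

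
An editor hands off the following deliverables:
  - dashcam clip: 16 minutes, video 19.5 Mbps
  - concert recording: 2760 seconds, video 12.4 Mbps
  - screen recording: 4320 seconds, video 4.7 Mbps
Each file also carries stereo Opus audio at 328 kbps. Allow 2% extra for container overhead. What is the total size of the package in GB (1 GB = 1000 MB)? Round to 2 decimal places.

9.68 GB

Audio: 328 kbps = 0.328 Mbps.
dashcam clip: 19.828 Mbps × 960 s × 1.02 = 19415.6 Mb
concert recording: 12.728 Mbps × 2760 s × 1.02 = 35831.9 Mb
screen recording: 5.028 Mbps × 4320 s × 1.02 = 22155.4 Mb
Total: 77402.8 Mb = 9675.4 MB.
= 9.675 GB.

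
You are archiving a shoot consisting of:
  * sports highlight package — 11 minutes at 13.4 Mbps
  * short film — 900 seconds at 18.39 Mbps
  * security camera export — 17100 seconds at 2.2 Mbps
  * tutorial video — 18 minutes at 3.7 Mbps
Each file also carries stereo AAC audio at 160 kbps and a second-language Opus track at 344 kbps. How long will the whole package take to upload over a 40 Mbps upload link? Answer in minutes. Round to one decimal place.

Audio total: 160 + 344 = 504 kbps = 0.504 Mbps.
sports highlight package: 13.904 Mbps × 660 s = 9176.6 Mb
short film: 18.894 Mbps × 900 s = 17004.6 Mb
security camera export: 2.704 Mbps × 17100 s = 46238.4 Mb
tutorial video: 4.204 Mbps × 1080 s = 4540.3 Mb
Total: 76960.0 Mb = 9620.0 MB.
At 40 Mbps: 76960.0 / 40 = 1924 s ≈ 32.1 minutes.

32.1 minutes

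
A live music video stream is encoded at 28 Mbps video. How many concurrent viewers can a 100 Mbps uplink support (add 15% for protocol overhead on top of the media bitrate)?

3

On the wire with 15% overhead: 32.200 Mbps.
100 Mbps = 100.0 Mbps; 100.0 / 32.200 = 3.11 → 3 viewers.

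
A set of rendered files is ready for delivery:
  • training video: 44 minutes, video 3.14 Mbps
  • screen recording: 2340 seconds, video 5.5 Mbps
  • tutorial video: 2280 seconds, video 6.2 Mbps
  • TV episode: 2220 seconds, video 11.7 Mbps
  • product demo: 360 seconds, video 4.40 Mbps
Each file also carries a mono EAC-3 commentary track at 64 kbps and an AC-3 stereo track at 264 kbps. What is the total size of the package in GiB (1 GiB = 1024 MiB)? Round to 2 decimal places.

7.69 GiB

Audio total: 64 + 264 = 328 kbps = 0.328 Mbps.
training video: 3.468 Mbps × 2640 s = 9155.5 Mb
screen recording: 5.828 Mbps × 2340 s = 13637.5 Mb
tutorial video: 6.528 Mbps × 2280 s = 14883.8 Mb
TV episode: 12.028 Mbps × 2220 s = 26702.2 Mb
product demo: 4.728 Mbps × 360 s = 1702.1 Mb
Total: 66081.1 Mb = 8260.1 MB.
= 7.693 GiB.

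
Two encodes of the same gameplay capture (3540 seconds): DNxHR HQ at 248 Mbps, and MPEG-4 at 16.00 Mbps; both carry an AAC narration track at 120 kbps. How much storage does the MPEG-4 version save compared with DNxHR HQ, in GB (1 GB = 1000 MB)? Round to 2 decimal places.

Audio: 120 kbps = 0.120 Mbps.
DNxHR HQ: 248.120 Mbps × 3540 s = 878344.8 Mb = 109.793 GB.
MPEG-4: 16.120 Mbps × 3540 s = 57064.8 Mb = 7.133 GB.
Saving: 109.793 − 7.133 = 102.660 GB.

102.66 GB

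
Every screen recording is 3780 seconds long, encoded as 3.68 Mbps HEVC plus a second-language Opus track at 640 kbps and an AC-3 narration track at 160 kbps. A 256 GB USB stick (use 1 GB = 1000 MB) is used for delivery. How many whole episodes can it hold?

120

Audio total: 640 + 160 = 800 kbps = 0.800 Mbps.
Total bitrate: 4.480 Mbps.
Per item: 4.480 Mbps × 3780 s = 16,934 Mb = 2,117 MB.
Capacity: 256 GB = 2,048,000 Mb; 120.94 items → 120 complete.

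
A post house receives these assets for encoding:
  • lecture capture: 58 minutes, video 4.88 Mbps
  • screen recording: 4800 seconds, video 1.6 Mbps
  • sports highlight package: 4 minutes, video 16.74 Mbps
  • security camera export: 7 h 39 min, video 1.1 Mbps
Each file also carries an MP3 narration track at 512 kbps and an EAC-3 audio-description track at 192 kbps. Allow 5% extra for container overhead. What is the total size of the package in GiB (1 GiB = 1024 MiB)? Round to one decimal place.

Audio total: 512 + 192 = 704 kbps = 0.704 Mbps.
lecture capture: 5.584 Mbps × 3480 s × 1.05 = 20403.9 Mb
screen recording: 2.304 Mbps × 4800 s × 1.05 = 11612.2 Mb
sports highlight package: 17.444 Mbps × 240 s × 1.05 = 4395.9 Mb
security camera export: 1.804 Mbps × 27540 s × 1.05 = 52166.3 Mb
Total: 88578.3 Mb = 11072.3 MB.
= 10.31 GiB.

10.3 GiB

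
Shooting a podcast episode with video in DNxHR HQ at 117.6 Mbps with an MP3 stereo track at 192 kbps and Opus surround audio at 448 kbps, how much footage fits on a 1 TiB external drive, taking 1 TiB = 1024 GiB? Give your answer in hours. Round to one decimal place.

Audio total: 192 + 448 = 640 kbps = 0.640 Mbps.
Total bitrate: 117.6 + 0.640 = 118.240 Mbps.
Capacity: 1 TiB = 8,796,093 Mb.
Recording time: 8,796,093 / 118.240 = 74,392 s ≈ 20.7 hours.

20.7 hours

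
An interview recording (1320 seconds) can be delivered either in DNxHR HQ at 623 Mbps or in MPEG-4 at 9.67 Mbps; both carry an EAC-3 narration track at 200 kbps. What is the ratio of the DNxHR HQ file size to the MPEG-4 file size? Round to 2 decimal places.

Audio: 200 kbps = 0.200 Mbps.
DNxHR HQ: 623.200 Mbps × 1320 s = 822624.0 Mb = 102.828 GB.
MPEG-4: 9.870 Mbps × 1320 s = 13028.4 Mb = 1.629 GB.
Ratio: 102.828 / 1.629 = 63.141.

63.14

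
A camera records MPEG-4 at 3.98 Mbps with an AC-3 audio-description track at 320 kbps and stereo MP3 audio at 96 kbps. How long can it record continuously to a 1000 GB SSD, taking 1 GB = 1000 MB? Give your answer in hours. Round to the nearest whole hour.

506 hours

Audio total: 320 + 96 = 416 kbps = 0.416 Mbps.
Total bitrate: 3.98 + 0.416 = 4.396 Mbps.
Capacity: 1000 GB = 8,000,000 Mb.
Recording time: 8,000,000 / 4.396 = 1,819,836 s ≈ 506 hours.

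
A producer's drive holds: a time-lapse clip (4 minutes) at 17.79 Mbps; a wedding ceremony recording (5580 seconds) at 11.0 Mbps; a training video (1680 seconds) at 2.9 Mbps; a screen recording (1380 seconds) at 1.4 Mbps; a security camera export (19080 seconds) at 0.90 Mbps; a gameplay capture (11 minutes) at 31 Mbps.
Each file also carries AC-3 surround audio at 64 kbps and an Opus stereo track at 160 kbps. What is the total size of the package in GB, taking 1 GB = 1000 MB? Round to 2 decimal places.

14.56 GB

Audio total: 64 + 160 = 224 kbps = 0.224 Mbps.
time-lapse clip: 18.014 Mbps × 240 s = 4323.4 Mb
wedding ceremony recording: 11.224 Mbps × 5580 s = 62629.9 Mb
training video: 3.124 Mbps × 1680 s = 5248.3 Mb
screen recording: 1.624 Mbps × 1380 s = 2241.1 Mb
security camera export: 1.124 Mbps × 19080 s = 21445.9 Mb
gameplay capture: 31.224 Mbps × 660 s = 20607.8 Mb
Total: 116496.5 Mb = 14562.1 MB.
= 14.56 GB.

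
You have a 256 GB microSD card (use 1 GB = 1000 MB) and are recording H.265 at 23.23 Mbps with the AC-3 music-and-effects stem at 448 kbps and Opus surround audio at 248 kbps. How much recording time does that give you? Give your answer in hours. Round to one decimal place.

23.8 hours

Audio total: 448 + 248 = 696 kbps = 0.696 Mbps.
Total bitrate: 23.23 + 0.696 = 23.926 Mbps.
Capacity: 256 GB = 2,048,000 Mb.
Recording time: 2,048,000 / 23.926 = 85,597 s ≈ 23.8 hours.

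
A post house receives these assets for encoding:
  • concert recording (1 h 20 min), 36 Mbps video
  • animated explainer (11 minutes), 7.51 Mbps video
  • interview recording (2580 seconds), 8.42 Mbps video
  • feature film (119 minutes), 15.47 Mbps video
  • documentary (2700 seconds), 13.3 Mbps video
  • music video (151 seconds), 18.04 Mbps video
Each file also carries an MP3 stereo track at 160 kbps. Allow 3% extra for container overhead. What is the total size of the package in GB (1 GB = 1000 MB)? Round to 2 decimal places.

45.25 GB

Audio: 160 kbps = 0.160 Mbps.
concert recording: 36.160 Mbps × 4800 s × 1.03 = 178775.0 Mb
animated explainer: 7.670 Mbps × 660 s × 1.03 = 5214.1 Mb
interview recording: 8.580 Mbps × 2580 s × 1.03 = 22800.5 Mb
feature film: 15.630 Mbps × 7140 s × 1.03 = 114946.1 Mb
documentary: 13.460 Mbps × 2700 s × 1.03 = 37432.3 Mb
music video: 18.200 Mbps × 151 s × 1.03 = 2830.6 Mb
Total: 361998.7 Mb = 45249.8 MB.
= 45.25 GB.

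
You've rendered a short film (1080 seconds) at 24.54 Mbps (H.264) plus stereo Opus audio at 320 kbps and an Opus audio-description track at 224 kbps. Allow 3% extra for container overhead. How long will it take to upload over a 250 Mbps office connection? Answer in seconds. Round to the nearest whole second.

112 seconds

Audio total: 320 + 224 = 544 kbps = 0.544 Mbps.
Total bitrate: 25.084 Mbps.
File: 25.084 Mbps × 1080 s = 27090.7 Mb.
With 3% container overhead: ×1.03. → 27903.4 Mb.
At 250 Mbps: 27903.4 / 250 = 111.6 s ≈ 112 seconds.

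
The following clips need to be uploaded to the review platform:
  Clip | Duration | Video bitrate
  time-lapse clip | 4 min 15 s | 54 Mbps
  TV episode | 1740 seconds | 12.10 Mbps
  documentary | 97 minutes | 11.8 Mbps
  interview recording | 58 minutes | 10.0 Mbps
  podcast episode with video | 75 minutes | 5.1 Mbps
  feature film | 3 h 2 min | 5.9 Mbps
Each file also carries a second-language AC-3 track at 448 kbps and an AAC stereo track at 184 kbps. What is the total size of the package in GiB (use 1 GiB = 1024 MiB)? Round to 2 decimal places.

28.24 GiB

Audio total: 448 + 184 = 632 kbps = 0.632 Mbps.
time-lapse clip: 54.632 Mbps × 255 s = 13931.2 Mb
TV episode: 12.732 Mbps × 1740 s = 22153.7 Mb
documentary: 12.432 Mbps × 5820 s = 72354.2 Mb
interview recording: 10.632 Mbps × 3480 s = 36999.4 Mb
podcast episode with video: 5.732 Mbps × 4500 s = 25794.0 Mb
feature film: 6.532 Mbps × 10920 s = 71329.4 Mb
Total: 242561.9 Mb = 30320.2 MB.
= 28.24 GiB.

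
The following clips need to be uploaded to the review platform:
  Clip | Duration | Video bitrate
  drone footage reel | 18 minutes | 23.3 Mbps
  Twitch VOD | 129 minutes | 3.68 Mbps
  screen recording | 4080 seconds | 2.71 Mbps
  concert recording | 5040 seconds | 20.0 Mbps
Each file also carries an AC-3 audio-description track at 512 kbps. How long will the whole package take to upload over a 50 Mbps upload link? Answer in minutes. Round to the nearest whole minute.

Audio: 512 kbps = 0.512 Mbps.
drone footage reel: 23.812 Mbps × 1080 s = 25717.0 Mb
Twitch VOD: 4.192 Mbps × 7740 s = 32446.1 Mb
screen recording: 3.222 Mbps × 4080 s = 13145.8 Mb
concert recording: 20.512 Mbps × 5040 s = 103380.5 Mb
Total: 174689.3 Mb = 21836.2 MB.
At 50 Mbps: 174689.3 / 50 = 3494 s ≈ 58.2 minutes.

58 minutes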